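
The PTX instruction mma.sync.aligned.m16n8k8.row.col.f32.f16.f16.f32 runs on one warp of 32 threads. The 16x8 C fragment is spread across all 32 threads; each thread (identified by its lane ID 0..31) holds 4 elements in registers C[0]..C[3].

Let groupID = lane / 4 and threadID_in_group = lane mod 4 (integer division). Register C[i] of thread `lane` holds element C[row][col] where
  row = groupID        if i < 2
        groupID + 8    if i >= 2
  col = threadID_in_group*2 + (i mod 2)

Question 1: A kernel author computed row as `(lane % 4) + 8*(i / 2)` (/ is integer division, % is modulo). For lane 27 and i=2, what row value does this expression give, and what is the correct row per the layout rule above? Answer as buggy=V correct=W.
`(lane % 4) + 8*(i / 2)`[27,2]->11
L=27->gid=27>>2=6, tid=27&3=3
[2]->row 6+8=14  col 3·2+0=6
row: 11 vs 14

buggy=11 correct=14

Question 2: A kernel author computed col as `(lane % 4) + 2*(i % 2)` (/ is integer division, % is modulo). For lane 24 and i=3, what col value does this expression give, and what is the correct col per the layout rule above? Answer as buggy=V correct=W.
buggy=2 correct=1

`(lane % 4) + 2*(i % 2)`[24,3]=>2
lane 24=>24/4=6, 24 mod 4=0
i=3  r:6+8=>14  c:2·0+1=>1
col: 2 vs 1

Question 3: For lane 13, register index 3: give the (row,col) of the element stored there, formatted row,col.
13: g=3,t=1
[3] (3+8,1*2+1) = (11,3)

11,3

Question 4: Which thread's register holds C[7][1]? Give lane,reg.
r:7=>grp=7,rB=0  c:1=>tig=0,lo=1
L=7*4+0=28  i=0*2+1=1

28,1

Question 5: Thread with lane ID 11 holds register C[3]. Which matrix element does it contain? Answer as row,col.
L=11=>grp=11>>2=2, tig=11&3=3
[3]=>row 2+8=10  col 3·2+1=7

10,7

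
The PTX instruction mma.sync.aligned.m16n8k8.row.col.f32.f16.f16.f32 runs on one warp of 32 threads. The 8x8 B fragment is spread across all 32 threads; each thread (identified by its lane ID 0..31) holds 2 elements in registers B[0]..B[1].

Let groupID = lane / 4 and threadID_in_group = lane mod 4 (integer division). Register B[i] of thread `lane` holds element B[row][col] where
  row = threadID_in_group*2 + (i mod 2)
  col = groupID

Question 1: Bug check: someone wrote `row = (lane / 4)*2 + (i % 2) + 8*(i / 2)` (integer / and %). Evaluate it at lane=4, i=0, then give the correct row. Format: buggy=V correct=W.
`(lane / 4)*2 + (i % 2) + 8*(i / 2)`[4,0]->2
L=4->g=4>>2=1, t=4&3=0
[0]->row 0·2+0=0  col g=1
row: 2 vs 0

buggy=2 correct=0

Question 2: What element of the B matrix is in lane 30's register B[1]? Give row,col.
5,7

lane 30⇒30/4=7, 30 mod 4=2
i=1  r:2·2+1⇒5  c:7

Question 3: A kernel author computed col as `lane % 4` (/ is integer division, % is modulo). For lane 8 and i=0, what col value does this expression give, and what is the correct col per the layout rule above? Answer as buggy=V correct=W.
`lane % 4`[8,0]⇒0
lane 8: gr=2 (8/4), th=0 (8%4)
i=0: r=0*2+0=0, c=gr=2
col: 0 vs 2

buggy=0 correct=2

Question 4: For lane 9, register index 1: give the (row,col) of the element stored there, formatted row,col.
lane 9->9/4=2, 9 mod 4=1
i=1  r:2·1+1->3  c:2

3,2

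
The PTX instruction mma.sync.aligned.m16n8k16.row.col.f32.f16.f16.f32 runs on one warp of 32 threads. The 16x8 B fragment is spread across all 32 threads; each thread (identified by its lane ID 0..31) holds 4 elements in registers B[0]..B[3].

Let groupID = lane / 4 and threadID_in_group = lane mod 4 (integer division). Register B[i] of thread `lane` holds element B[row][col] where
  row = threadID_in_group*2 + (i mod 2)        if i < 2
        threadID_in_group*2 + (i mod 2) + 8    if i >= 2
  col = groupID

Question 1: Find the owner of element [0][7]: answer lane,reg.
c:7=>grp=7  r:0=>rB=0,tig=0,lo=0
L=7*4+0=28  i=0*2+0=0

28,0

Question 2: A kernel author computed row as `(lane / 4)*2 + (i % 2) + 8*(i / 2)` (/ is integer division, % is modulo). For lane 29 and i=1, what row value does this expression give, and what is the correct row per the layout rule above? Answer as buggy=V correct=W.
buggy=15 correct=3

`(lane / 4)*2 + (i % 2) + 8*(i / 2)`[29,1]->15
lane 29: g=7 (29/4), t=1 (29%4)
i=1: r=1*2+1+0=3, c=g=7
row: 15 vs 3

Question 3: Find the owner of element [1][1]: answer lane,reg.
c=1⇒gr=1  r=1⇒Rb=0,th=0,odd=1
L=1*4+0=4  i=0*2+1=1

4,1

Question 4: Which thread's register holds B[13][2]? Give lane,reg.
c=2⇒gr=2  r=13⇒Rb=1,th=2,odd=1
L=2*4+2=10  i=1*2+1=3

10,3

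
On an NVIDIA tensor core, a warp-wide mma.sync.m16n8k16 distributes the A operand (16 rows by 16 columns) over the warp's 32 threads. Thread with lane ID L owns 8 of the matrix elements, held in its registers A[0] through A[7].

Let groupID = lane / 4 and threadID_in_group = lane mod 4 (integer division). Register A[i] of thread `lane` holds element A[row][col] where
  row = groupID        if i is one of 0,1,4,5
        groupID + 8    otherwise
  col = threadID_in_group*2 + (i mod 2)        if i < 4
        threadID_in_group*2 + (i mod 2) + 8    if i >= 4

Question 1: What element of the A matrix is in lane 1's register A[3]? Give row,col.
lane 1⇒1/4=0, 1 mod 4=1
i=3  r:0+8⇒8  c:2·1+1+0⇒3

8,3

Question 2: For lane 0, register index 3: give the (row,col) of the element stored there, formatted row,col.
8,1

L=0⇒gr=0>>2=0, th=0&3=0
[3]⇒row 0+8=8  col 0·2+1+0=1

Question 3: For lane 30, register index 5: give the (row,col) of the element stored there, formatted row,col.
lane 30: grp=7 (30/4), tig=2 (30%4)
i=5: r=7+0=7, c=2*2+1+8=13

7,13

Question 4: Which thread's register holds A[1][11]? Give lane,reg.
5,5

r=1⇒gr=1,Rb=0  c=11⇒Cb=1,th=1,odd=1
L=1*4+1=5  i=1*4+0*2+1=5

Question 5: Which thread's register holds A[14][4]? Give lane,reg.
26,2

r: 14->gid=6,r8=1  c: 4->c8=0,tid=2,i&1=0
L=6*4+2=26  i=0*4+1*2+0=2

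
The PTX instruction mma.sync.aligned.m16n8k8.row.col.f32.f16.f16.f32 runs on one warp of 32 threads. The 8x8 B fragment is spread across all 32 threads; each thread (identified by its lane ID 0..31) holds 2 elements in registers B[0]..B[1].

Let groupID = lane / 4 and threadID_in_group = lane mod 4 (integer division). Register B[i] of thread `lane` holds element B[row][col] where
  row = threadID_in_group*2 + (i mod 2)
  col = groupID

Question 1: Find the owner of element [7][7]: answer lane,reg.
c: 7->gid=7  r: 7->tid=3,i&1=1
L=7*4+3=31  i=1=1

31,1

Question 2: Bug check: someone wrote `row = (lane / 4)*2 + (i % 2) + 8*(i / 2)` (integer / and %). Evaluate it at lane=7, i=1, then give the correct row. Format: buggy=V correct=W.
`(lane / 4)*2 + (i % 2) + 8*(i / 2)`[7,1]⇒3
L=7⇒gr=7>>2=1, th=7&3=3
[1]⇒row 3·2+1=7  col gr=1
row: 3 vs 7

buggy=3 correct=7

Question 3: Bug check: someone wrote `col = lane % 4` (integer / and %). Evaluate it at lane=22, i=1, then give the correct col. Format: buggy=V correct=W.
buggy=2 correct=5

`lane % 4`[22,1]→2
L=22→G=22>>2=5, T=22&3=2
[1]→row 2·2+1=5  col G=5
col: 2 vs 5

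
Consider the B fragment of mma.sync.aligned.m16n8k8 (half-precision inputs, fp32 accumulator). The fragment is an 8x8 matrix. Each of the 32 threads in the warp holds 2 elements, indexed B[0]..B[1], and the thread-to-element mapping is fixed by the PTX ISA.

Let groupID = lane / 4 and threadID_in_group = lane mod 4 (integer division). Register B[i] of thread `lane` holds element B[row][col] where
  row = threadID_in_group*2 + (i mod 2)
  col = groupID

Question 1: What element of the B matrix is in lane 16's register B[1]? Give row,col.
1,4

lane 16⇒16/4=4, 16 mod 4=0
i=1  r:2·0+1⇒1  c:4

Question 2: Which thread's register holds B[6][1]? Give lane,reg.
c=1->g=1  r=6->t=3,b0=0
L=1*4+3=7  i=0=0

7,0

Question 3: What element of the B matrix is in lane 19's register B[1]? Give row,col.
7,4

19: G=4,T=3
[1] (3*2+1,4) = (7,4)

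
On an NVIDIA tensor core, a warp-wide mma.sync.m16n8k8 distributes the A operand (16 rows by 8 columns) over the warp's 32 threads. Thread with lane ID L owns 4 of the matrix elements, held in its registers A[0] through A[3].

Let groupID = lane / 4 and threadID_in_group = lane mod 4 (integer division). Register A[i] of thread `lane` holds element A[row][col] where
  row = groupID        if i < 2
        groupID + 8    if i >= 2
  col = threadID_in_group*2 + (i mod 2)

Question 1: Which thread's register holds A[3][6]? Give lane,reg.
15,0

r=3->g=3,rb=0  c=6->t=3,b0=0
L=3*4+3=15  i=0*2+0=0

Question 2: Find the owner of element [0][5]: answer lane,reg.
2,1

r:0=>grp=0,rB=0  c:5=>tig=2,lo=1
L=0*4+2=2  i=0*2+1=1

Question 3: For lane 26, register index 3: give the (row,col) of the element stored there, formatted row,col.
26: grp=6,tig=2
[3] (6+8,2*2+1) = (14,5)

14,5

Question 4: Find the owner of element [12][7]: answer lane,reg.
19,3

r=12->g=4,rb=1  c=7->t=3,b0=1
L=4*4+3=19  i=1*2+1=3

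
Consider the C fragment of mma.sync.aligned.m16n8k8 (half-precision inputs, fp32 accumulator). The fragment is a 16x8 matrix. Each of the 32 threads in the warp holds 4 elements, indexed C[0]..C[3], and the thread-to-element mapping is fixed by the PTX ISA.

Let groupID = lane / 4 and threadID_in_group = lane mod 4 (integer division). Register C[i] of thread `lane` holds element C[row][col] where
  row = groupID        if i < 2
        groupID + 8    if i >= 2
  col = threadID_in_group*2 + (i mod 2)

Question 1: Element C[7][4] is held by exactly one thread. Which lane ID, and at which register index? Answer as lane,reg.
r:7=>grp=7,rB=0  c:4=>tig=2,lo=0
L=7*4+2=30  i=0*2+0=0

30,0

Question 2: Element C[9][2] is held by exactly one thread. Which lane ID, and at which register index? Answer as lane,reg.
r=9->g=1,rb=1  c=2->t=1,b0=0
L=1*4+1=5  i=1*2+0=2

5,2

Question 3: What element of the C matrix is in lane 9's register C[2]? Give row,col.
lane 9: gid=2 (9/4), tid=1 (9%4)
i=2: r=2+8=10, c=1*2+0=2

10,2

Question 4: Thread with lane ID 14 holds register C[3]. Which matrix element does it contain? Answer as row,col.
L=14=>grp=14>>2=3, tig=14&3=2
[3]=>row 3+8=11  col 2·2+1=5

11,5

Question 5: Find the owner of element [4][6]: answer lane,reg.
r:4=>grp=4,rB=0  c:6=>tig=3,lo=0
L=4*4+3=19  i=0*2+0=0

19,0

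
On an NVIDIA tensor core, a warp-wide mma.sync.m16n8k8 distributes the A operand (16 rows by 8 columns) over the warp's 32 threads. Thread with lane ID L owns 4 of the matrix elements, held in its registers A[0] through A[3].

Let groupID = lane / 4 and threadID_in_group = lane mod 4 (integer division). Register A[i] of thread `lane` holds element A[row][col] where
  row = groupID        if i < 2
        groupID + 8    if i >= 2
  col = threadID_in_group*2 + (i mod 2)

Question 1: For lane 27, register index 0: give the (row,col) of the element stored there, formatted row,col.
6,6

L=27->g=27>>2=6, t=27&3=3
[0]->row 6+0=6  col 3·2+0=6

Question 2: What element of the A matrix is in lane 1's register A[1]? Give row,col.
0,3

lane 1->1/4=0, 1 mod 4=1
i=1  r:0+0->0  c:2·1+1->3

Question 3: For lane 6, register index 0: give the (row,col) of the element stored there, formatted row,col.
1,4

L=6=>grp=6>>2=1, tig=6&3=2
[0]=>row 1+0=1  col 2·2+0=4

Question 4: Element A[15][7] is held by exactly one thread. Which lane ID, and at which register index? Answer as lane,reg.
r=15⇒gr=7,Rb=1  c=7⇒th=3,odd=1
L=7*4+3=31  i=1*2+1=3

31,3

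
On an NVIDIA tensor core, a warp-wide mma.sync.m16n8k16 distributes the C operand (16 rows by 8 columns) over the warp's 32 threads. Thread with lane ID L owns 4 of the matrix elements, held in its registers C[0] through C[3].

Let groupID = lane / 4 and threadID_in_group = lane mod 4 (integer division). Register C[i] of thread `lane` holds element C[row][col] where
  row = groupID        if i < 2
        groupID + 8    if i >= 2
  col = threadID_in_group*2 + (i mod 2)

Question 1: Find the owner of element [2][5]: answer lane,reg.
r=2⇒gr=2,Rb=0  c=5⇒th=2,odd=1
L=2*4+2=10  i=0*2+1=1

10,1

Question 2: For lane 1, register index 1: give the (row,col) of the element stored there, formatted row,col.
1: gid=0,tid=1
[1] (0+0,1*2+1) = (0,3)

0,3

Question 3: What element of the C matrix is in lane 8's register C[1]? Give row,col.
lane 8=>8/4=2, 8 mod 4=0
i=1  r:2+0=>2  c:2·0+1=>1

2,1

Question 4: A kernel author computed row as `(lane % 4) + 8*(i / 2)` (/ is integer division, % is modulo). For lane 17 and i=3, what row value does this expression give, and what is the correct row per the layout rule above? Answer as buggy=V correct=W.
buggy=9 correct=12

`(lane % 4) + 8*(i / 2)`[17,3]->9
L=17->g=17>>2=4, t=17&3=1
[3]->row 4+8=12  col 1·2+1=3
row: 9 vs 12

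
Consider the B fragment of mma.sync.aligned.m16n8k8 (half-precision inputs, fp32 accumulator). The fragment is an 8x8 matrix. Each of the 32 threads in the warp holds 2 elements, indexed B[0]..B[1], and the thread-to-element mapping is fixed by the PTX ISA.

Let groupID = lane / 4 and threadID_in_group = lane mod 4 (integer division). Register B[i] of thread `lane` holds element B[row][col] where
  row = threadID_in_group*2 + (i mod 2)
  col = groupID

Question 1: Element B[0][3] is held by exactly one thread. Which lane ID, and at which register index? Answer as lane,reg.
c=3->g=3  r=0->t=0,b0=0
L=3*4+0=12  i=0=0

12,0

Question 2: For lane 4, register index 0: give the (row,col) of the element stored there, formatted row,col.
4: gr=1,th=0
[0] (0*2+0,1) = (0,1)

0,1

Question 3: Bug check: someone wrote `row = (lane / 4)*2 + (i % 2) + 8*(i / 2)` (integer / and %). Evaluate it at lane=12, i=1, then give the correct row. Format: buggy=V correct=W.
`(lane / 4)*2 + (i % 2) + 8*(i / 2)`[12,1]=>7
L=12=>grp=12>>2=3, tig=12&3=0
[1]=>row 0·2+1=1  col grp=3
row: 7 vs 1

buggy=7 correct=1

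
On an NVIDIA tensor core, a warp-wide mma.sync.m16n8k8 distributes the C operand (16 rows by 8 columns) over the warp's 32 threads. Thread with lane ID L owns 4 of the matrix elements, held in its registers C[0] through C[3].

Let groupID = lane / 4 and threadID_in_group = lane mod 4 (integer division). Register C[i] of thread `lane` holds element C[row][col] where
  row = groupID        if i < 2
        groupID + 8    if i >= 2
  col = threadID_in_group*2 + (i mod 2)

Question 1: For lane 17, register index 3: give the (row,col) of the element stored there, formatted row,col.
12,3

L=17->g=17>>2=4, t=17&3=1
[3]->row 4+8=12  col 1·2+1=3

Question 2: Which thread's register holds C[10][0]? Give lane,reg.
r=10→G=2,rhi=1  c=0→T=0,p=0
L=2*4+0=8  i=1*2+0=2

8,2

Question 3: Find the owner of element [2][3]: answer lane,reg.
r: 2->gid=2,r8=0  c: 3->tid=1,i&1=1
L=2*4+1=9  i=0*2+1=1

9,1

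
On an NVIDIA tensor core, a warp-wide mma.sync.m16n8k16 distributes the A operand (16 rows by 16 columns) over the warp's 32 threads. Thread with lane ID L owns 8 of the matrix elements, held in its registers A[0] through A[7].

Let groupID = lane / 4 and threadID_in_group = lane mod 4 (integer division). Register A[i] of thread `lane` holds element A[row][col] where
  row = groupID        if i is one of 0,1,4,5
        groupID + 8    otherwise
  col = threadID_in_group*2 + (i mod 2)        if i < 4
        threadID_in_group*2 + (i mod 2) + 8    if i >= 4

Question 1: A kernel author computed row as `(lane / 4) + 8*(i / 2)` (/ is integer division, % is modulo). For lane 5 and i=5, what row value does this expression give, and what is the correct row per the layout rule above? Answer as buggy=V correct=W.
`(lane / 4) + 8*(i / 2)`[5,5]->17
5: g=1,t=1
[5] (1+0,1*2+1+8) = (1,11)
row: 17 vs 1

buggy=17 correct=1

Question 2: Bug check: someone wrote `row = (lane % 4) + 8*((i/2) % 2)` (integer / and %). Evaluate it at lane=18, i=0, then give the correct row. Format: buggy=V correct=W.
buggy=2 correct=4

`(lane % 4) + 8*((i/2) % 2)`[18,0]=>2
18: grp=4,tig=2
[0] (4+0,2*2+0+0) = (4,4)
row: 2 vs 4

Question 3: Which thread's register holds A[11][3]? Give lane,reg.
13,3

r: 11->gid=3,r8=1  c: 3->c8=0,tid=1,i&1=1
L=3*4+1=13  i=0*4+1*2+1=3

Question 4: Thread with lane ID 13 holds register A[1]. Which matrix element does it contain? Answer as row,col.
13: gr=3,th=1
[1] (3+0,1*2+1+0) = (3,3)

3,3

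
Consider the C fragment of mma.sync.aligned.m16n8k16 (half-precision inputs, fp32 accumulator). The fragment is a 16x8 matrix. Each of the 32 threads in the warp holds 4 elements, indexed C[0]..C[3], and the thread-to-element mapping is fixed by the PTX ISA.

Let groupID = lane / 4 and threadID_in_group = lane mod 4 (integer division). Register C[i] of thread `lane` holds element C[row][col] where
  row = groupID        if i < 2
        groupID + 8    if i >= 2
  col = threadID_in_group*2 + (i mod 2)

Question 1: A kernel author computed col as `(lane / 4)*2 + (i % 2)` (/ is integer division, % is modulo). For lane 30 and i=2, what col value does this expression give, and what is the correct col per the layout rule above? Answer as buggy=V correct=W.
`(lane / 4)*2 + (i % 2)`[30,2]→14
30: G=7,T=2
[2] (7+8,2*2+0) = (15,4)
col: 14 vs 4

buggy=14 correct=4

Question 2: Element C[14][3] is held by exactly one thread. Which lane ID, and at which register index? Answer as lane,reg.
25,3

r=14→G=6,rhi=1  c=3→T=1,p=1
L=6*4+1=25  i=1*2+1=3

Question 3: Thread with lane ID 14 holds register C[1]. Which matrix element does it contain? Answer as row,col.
14: gid=3,tid=2
[1] (3+0,2*2+1) = (3,5)

3,5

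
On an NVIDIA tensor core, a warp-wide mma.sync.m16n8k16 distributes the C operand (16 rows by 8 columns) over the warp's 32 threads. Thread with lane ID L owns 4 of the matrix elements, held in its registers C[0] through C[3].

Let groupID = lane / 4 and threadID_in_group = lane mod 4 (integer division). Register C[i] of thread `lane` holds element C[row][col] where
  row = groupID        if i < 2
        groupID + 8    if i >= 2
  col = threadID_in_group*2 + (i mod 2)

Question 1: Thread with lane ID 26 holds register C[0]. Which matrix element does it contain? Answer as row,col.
26: gr=6,th=2
[0] (6+0,2*2+0) = (6,4)

6,4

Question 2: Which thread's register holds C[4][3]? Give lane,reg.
r=4⇒gr=4,Rb=0  c=3⇒th=1,odd=1
L=4*4+1=17  i=0*2+1=1

17,1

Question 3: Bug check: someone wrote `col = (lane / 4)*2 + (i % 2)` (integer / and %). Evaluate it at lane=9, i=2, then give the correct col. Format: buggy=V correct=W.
buggy=4 correct=2

`(lane / 4)*2 + (i % 2)`[9,2]->4
9: gid=2,tid=1
[2] (2+8,1*2+0) = (10,2)
col: 4 vs 2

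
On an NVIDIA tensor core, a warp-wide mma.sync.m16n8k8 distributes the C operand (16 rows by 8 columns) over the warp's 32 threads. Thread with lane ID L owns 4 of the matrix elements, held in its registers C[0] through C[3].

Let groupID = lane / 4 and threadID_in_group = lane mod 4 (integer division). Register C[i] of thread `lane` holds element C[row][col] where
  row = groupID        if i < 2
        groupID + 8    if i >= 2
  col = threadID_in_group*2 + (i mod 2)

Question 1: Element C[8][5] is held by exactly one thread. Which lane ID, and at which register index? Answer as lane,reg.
r:8=>grp=0,rB=1  c:5=>tig=2,lo=1
L=0*4+2=2  i=1*2+1=3

2,3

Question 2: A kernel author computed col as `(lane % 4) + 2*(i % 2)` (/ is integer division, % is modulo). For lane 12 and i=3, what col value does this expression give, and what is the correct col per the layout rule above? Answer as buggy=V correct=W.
`(lane % 4) + 2*(i % 2)`[12,3]->2
L=12->gid=12>>2=3, tid=12&3=0
[3]->row 3+8=11  col 0·2+1=1
col: 2 vs 1

buggy=2 correct=1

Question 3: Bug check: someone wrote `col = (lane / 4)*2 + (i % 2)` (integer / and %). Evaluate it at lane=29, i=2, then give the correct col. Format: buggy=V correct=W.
`(lane / 4)*2 + (i % 2)`[29,2]⇒14
29: gr=7,th=1
[2] (7+8,1*2+0) = (15,2)
col: 14 vs 2

buggy=14 correct=2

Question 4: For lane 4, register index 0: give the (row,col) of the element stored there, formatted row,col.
1,0

lane 4->4/4=1, 4 mod 4=0
i=0  r:1+0->1  c:2·0+0->0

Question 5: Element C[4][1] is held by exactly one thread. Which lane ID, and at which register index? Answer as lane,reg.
r: 4->gid=4,r8=0  c: 1->tid=0,i&1=1
L=4*4+0=16  i=0*2+1=1

16,1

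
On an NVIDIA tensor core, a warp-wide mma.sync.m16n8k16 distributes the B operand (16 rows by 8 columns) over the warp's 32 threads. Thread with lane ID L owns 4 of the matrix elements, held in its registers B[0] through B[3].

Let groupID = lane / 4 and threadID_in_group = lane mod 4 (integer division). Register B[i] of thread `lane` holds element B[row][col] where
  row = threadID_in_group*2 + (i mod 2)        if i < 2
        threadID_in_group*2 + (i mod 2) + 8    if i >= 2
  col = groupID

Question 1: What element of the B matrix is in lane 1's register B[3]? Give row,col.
L=1→G=1>>2=0, T=1&3=1
[3]→row 1·2+1+8=11  col G=0

11,0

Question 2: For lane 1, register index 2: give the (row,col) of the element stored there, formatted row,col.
lane 1: gid=0 (1/4), tid=1 (1%4)
i=2: r=1*2+0+8=10, c=gid=0

10,0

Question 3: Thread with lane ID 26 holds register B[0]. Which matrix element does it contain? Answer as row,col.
26: g=6,t=2
[0] (2*2+0+0,6) = (4,6)

4,6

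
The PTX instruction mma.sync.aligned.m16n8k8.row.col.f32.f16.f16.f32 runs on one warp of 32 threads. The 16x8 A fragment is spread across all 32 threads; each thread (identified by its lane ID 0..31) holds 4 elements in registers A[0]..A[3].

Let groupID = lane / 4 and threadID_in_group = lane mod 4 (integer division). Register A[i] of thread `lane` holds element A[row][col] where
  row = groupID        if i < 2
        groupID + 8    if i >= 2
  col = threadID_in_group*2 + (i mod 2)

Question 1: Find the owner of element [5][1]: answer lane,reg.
20,1

r: 5->gid=5,r8=0  c: 1->tid=0,i&1=1
L=5*4+0=20  i=0*2+1=1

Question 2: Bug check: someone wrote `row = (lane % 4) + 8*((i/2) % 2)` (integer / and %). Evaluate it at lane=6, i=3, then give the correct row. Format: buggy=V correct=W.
`(lane % 4) + 8*((i/2) % 2)`[6,3]=>10
6: grp=1,tig=2
[3] (1+8,2*2+1) = (9,5)
row: 10 vs 9

buggy=10 correct=9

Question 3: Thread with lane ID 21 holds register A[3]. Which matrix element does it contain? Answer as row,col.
21: gid=5,tid=1
[3] (5+8,1*2+1) = (13,3)

13,3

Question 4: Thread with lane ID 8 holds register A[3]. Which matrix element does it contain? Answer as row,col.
10,1

L=8→G=8>>2=2, T=8&3=0
[3]→row 2+8=10  col 0·2+1=1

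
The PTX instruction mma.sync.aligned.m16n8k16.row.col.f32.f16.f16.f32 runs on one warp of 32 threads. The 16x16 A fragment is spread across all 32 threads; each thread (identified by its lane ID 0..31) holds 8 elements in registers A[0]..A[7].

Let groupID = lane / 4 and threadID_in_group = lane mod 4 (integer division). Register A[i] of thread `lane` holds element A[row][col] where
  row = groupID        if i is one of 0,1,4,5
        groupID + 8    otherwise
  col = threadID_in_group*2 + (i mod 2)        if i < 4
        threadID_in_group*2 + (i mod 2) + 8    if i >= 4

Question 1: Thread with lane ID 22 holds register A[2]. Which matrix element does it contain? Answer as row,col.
13,4

L=22->g=22>>2=5, t=22&3=2
[2]->row 5+8=13  col 2·2+0+0=4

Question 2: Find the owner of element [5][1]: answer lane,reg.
20,1

r=5⇒gr=5,Rb=0  c=1⇒Cb=0,th=0,odd=1
L=5*4+0=20  i=0*4+0*2+1=1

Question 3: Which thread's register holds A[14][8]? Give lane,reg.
r=14⇒gr=6,Rb=1  c=8⇒Cb=1,th=0,odd=0
L=6*4+0=24  i=1*4+1*2+0=6

24,6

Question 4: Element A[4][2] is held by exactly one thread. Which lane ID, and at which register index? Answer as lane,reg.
r=4->g=4,rb=0  c=2->cb=0,t=1,b0=0
L=4*4+1=17  i=0*4+0*2+0=0

17,0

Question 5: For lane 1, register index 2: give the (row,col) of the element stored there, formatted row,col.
8,2

lane 1→1/4=0, 1 mod 4=1
i=2  r:0+8→8  c:2·1+0+0→2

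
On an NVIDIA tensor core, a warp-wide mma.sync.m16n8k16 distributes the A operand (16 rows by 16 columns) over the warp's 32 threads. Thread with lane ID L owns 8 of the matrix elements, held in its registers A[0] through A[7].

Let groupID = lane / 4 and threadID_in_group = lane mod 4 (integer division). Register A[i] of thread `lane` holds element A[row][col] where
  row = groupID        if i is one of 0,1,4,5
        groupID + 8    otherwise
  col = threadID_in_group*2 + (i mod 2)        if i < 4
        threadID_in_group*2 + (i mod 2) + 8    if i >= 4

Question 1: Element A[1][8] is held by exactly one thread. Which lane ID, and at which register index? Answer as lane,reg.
4,4

r:1=>grp=1,rB=0  c:8=>cB=1,tig=0,lo=0
L=1*4+0=4  i=1*4+0*2+0=4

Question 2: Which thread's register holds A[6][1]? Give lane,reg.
r:6=>grp=6,rB=0  c:1=>cB=0,tig=0,lo=1
L=6*4+0=24  i=0*4+0*2+1=1

24,1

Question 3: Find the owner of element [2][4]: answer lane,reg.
r=2→G=2,rhi=0  c=4→chi=0,T=2,p=0
L=2*4+2=10  i=0*4+0*2+0=0

10,0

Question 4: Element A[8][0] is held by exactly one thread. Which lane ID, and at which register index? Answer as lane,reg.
r=8->g=0,rb=1  c=0->cb=0,t=0,b0=0
L=0*4+0=0  i=0*4+1*2+0=2

0,2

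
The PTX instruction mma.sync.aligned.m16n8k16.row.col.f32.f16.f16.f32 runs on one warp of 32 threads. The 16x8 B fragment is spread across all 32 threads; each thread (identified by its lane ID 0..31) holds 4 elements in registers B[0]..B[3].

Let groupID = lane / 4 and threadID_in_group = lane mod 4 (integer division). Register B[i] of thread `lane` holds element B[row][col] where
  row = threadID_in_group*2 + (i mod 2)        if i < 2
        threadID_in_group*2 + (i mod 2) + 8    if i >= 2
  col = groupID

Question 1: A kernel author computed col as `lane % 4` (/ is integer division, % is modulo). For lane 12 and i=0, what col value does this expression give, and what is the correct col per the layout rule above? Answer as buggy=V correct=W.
`lane % 4`[12,0]→0
12: G=3,T=0
[0] (0*2+0+0,3) = (0,3)
col: 0 vs 3

buggy=0 correct=3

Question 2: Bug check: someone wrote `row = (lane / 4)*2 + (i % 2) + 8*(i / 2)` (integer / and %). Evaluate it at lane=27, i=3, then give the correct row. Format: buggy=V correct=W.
`(lane / 4)*2 + (i % 2) + 8*(i / 2)`[27,3]->21
lane 27->27/4=6, 27 mod 4=3
i=3  r:2·3+1+8->15  c:6
row: 21 vs 15

buggy=21 correct=15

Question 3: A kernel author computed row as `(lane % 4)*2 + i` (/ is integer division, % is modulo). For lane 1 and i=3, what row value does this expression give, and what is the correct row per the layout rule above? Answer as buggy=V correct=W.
`(lane % 4)*2 + i`[1,3]⇒5
1: gr=0,th=1
[3] (1*2+1+8,0) = (11,0)
row: 5 vs 11

buggy=5 correct=11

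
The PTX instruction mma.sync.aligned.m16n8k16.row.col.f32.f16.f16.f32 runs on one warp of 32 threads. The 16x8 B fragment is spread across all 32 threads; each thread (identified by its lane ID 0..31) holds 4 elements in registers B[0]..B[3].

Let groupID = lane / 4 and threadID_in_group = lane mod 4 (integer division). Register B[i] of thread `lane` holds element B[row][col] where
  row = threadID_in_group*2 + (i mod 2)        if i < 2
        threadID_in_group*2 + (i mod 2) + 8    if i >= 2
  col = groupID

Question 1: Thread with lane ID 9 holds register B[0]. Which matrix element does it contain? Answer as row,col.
L=9=>grp=9>>2=2, tig=9&3=1
[0]=>row 1·2+0+0=2  col grp=2

2,2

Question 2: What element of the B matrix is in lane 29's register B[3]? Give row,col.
11,7

29: G=7,T=1
[3] (1*2+1+8,7) = (11,7)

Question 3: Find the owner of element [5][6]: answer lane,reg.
26,1

c: 6->gid=6  r: 5->r8=0,tid=2,i&1=1
L=6*4+2=26  i=0*2+1=1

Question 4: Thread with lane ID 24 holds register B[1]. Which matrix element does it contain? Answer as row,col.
lane 24: gr=6 (24/4), th=0 (24%4)
i=1: r=0*2+1+0=1, c=gr=6

1,6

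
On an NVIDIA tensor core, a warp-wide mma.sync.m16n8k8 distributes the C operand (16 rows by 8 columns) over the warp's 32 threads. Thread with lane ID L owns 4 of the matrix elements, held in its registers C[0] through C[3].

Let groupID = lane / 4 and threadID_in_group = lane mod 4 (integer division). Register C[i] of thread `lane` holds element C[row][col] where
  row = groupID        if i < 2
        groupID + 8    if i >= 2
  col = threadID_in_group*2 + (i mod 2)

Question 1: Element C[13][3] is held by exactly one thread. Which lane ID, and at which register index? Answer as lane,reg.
21,3

r:13=>grp=5,rB=1  c:3=>tig=1,lo=1
L=5*4+1=21  i=1*2+1=3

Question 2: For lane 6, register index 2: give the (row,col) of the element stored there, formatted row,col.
9,4

lane 6: gid=1 (6/4), tid=2 (6%4)
i=2: r=1+8=9, c=2*2+0=4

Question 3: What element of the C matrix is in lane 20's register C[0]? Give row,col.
5,0

lane 20=>20/4=5, 20 mod 4=0
i=0  r:5+0=>5  c:2·0+0=>0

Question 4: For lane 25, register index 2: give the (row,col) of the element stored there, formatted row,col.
14,2

lane 25->25/4=6, 25 mod 4=1
i=2  r:6+8->14  c:2·1+0->2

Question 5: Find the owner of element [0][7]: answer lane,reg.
r=0->g=0,rb=0  c=7->t=3,b0=1
L=0*4+3=3  i=0*2+1=1

3,1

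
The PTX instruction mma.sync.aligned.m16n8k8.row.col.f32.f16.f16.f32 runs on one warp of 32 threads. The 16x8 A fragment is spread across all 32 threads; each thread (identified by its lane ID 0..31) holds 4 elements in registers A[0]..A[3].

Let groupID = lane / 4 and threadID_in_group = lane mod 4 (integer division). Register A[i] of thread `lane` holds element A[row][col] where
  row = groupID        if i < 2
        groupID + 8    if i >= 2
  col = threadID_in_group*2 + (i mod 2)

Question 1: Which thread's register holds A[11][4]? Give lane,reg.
r=11⇒gr=3,Rb=1  c=4⇒th=2,odd=0
L=3*4+2=14  i=1*2+0=2

14,2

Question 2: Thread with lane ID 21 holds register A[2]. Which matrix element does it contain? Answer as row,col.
21: gr=5,th=1
[2] (5+8,1*2+0) = (13,2)

13,2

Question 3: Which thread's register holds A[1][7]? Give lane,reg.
7,1

r: 1->gid=1,r8=0  c: 7->tid=3,i&1=1
L=1*4+3=7  i=0*2+1=1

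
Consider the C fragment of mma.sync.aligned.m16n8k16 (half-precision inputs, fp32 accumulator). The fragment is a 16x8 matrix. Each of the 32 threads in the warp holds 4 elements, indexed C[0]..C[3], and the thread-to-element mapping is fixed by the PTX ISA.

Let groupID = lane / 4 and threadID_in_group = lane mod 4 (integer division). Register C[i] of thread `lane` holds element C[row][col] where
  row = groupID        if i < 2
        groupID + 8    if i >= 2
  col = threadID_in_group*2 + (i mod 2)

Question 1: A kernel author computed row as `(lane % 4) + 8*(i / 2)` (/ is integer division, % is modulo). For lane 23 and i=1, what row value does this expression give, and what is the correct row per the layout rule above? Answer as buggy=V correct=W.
`(lane % 4) + 8*(i / 2)`[23,1]=>3
lane 23: grp=5 (23/4), tig=3 (23%4)
i=1: r=5+0=5, c=3*2+1=7
row: 3 vs 5

buggy=3 correct=5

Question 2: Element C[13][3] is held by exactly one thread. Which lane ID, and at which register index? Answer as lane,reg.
r=13⇒gr=5,Rb=1  c=3⇒th=1,odd=1
L=5*4+1=21  i=1*2+1=3

21,3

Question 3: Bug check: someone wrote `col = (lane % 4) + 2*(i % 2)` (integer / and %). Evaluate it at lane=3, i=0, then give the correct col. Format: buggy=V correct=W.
`(lane % 4) + 2*(i % 2)`[3,0]->3
3: g=0,t=3
[0] (0+0,3*2+0) = (0,6)
col: 3 vs 6

buggy=3 correct=6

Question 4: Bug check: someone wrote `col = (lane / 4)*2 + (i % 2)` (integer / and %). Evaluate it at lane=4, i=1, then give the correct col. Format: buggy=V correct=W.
`(lane / 4)*2 + (i % 2)`[4,1]->3
lane 4: gid=1 (4/4), tid=0 (4%4)
i=1: r=1+0=1, c=0*2+1=1
col: 3 vs 1

buggy=3 correct=1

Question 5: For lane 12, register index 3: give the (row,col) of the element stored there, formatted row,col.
12: g=3,t=0
[3] (3+8,0*2+1) = (11,1)

11,1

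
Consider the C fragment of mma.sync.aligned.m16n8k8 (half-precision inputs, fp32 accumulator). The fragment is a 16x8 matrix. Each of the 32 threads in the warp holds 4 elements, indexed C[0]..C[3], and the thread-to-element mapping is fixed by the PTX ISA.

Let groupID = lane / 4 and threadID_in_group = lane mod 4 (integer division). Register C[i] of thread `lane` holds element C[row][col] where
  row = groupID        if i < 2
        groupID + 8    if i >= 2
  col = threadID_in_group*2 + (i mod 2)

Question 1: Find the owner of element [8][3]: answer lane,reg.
1,3

r:8=>grp=0,rB=1  c:3=>tig=1,lo=1
L=0*4+1=1  i=1*2+1=3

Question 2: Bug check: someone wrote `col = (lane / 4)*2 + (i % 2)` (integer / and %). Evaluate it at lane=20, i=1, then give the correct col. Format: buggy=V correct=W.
`(lane / 4)*2 + (i % 2)`[20,1]→11
20: G=5,T=0
[1] (5+0,0*2+1) = (5,1)
col: 11 vs 1

buggy=11 correct=1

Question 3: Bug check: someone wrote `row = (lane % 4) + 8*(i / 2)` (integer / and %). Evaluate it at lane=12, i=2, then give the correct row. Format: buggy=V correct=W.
`(lane % 4) + 8*(i / 2)`[12,2]→8
lane 12: G=3 (12/4), T=0 (12%4)
i=2: r=3+8=11, c=0*2+0=0
row: 8 vs 11

buggy=8 correct=11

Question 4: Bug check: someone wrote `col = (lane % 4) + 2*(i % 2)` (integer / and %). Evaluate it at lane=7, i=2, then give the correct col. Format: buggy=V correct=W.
buggy=3 correct=6

`(lane % 4) + 2*(i % 2)`[7,2]→3
7: G=1,T=3
[2] (1+8,3*2+0) = (9,6)
col: 3 vs 6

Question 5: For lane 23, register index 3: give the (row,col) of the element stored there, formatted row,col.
L=23->g=23>>2=5, t=23&3=3
[3]->row 5+8=13  col 3·2+1=7

13,7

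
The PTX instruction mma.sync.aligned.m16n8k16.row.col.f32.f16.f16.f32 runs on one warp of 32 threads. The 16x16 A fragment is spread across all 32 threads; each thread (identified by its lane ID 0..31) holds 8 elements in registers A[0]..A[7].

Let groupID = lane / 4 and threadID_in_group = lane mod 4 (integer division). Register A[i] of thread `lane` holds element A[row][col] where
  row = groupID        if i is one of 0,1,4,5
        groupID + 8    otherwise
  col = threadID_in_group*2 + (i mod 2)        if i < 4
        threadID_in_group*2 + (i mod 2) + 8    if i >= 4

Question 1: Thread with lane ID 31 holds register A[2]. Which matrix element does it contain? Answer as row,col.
31: G=7,T=3
[2] (7+8,3*2+0+0) = (15,6)

15,6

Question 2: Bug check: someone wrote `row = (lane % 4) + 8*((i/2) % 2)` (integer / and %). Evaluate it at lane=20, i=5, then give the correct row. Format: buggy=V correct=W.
`(lane % 4) + 8*((i/2) % 2)`[20,5]->0
lane 20->20/4=5, 20 mod 4=0
i=5  r:5+0->5  c:2·0+1+8->9
row: 0 vs 5

buggy=0 correct=5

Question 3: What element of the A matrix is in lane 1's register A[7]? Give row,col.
1: g=0,t=1
[7] (0+8,1*2+1+8) = (8,11)

8,11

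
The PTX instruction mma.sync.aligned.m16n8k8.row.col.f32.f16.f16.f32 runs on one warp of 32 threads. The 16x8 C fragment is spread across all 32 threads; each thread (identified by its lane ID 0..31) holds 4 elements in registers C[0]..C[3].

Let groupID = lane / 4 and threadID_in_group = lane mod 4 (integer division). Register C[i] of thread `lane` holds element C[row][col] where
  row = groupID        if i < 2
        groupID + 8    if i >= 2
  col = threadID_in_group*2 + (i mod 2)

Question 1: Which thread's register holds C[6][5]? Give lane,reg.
26,1

r=6->g=6,rb=0  c=5->t=2,b0=1
L=6*4+2=26  i=0*2+1=1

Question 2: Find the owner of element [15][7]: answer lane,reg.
31,3

r=15→G=7,rhi=1  c=7→T=3,p=1
L=7*4+3=31  i=1*2+1=3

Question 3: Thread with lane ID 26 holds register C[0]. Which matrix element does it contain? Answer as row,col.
lane 26⇒26/4=6, 26 mod 4=2
i=0  r:6+0⇒6  c:2·2+0⇒4

6,4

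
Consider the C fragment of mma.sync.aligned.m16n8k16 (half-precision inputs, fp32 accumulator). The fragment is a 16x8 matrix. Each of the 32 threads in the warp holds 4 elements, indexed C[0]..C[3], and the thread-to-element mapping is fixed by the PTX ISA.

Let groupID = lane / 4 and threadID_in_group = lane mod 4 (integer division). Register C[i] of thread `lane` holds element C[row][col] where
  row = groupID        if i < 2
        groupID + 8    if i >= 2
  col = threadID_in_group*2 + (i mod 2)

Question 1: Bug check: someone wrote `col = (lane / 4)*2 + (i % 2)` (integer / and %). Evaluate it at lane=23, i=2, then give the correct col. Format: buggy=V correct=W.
buggy=10 correct=6

`(lane / 4)*2 + (i % 2)`[23,2]=>10
L=23=>grp=23>>2=5, tig=23&3=3
[2]=>row 5+8=13  col 3·2+0=6
col: 10 vs 6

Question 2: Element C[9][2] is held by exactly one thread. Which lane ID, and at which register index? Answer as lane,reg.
5,2

r=9->g=1,rb=1  c=2->t=1,b0=0
L=1*4+1=5  i=1*2+0=2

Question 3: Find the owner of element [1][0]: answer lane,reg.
r=1->g=1,rb=0  c=0->t=0,b0=0
L=1*4+0=4  i=0*2+0=0

4,0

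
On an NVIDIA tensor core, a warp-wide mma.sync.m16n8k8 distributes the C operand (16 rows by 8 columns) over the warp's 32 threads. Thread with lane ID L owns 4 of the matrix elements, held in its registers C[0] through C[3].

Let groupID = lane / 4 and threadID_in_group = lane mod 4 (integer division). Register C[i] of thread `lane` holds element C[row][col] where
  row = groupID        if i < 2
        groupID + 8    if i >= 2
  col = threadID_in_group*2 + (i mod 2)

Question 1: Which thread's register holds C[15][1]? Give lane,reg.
28,3

r:15=>grp=7,rB=1  c:1=>tig=0,lo=1
L=7*4+0=28  i=1*2+1=3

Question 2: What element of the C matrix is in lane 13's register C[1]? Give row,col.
lane 13: grp=3 (13/4), tig=1 (13%4)
i=1: r=3+0=3, c=1*2+1=3

3,3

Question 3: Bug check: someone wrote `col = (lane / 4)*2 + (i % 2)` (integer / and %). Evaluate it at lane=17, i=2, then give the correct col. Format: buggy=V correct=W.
buggy=8 correct=2

`(lane / 4)*2 + (i % 2)`[17,2]→8
L=17→G=17>>2=4, T=17&3=1
[2]→row 4+8=12  col 1·2+0=2
col: 8 vs 2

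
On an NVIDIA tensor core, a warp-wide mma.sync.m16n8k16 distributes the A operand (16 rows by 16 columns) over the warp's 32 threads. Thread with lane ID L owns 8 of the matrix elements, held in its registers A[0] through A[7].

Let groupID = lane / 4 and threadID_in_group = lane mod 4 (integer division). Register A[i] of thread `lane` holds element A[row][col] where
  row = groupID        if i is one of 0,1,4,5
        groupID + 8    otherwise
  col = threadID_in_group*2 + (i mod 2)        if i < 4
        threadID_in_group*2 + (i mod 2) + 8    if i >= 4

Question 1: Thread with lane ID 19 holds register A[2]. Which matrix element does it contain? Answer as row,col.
lane 19: g=4 (19/4), t=3 (19%4)
i=2: r=4+8=12, c=3*2+0+0=6

12,6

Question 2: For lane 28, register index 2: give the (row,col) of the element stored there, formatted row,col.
15,0

L=28=>grp=28>>2=7, tig=28&3=0
[2]=>row 7+8=15  col 0·2+0+0=0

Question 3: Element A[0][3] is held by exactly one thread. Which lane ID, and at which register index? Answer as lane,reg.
1,1

r=0⇒gr=0,Rb=0  c=3⇒Cb=0,th=1,odd=1
L=0*4+1=1  i=0*4+0*2+1=1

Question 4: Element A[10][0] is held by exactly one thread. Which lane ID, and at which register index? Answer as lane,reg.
r=10→G=2,rhi=1  c=0→chi=0,T=0,p=0
L=2*4+0=8  i=0*4+1*2+0=2

8,2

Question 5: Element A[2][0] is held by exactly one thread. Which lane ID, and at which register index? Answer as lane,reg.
8,0

r:2=>grp=2,rB=0  c:0=>cB=0,tig=0,lo=0
L=2*4+0=8  i=0*4+0*2+0=0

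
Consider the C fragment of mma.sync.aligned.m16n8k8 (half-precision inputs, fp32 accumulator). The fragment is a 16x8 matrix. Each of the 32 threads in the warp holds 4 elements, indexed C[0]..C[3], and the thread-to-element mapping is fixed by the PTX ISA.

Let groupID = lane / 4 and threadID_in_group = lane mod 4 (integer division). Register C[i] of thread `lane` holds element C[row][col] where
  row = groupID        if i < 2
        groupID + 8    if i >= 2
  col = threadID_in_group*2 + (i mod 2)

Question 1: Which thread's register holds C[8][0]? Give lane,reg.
0,2

r=8⇒gr=0,Rb=1  c=0⇒th=0,odd=0
L=0*4+0=0  i=1*2+0=2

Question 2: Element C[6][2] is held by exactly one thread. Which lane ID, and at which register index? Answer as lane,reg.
25,0

r:6=>grp=6,rB=0  c:2=>tig=1,lo=0
L=6*4+1=25  i=0*2+0=0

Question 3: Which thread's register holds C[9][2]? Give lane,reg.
r=9→G=1,rhi=1  c=2→T=1,p=0
L=1*4+1=5  i=1*2+0=2

5,2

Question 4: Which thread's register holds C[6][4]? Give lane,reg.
r=6→G=6,rhi=0  c=4→T=2,p=0
L=6*4+2=26  i=0*2+0=0

26,0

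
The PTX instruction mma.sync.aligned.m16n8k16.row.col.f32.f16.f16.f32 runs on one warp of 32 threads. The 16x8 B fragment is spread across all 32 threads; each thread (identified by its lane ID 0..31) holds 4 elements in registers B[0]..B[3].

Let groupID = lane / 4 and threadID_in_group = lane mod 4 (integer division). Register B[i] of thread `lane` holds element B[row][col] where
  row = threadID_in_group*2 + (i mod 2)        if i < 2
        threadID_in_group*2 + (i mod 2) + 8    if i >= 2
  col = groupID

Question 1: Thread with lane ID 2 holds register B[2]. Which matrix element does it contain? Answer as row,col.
2: G=0,T=2
[2] (2*2+0+8,0) = (12,0)

12,0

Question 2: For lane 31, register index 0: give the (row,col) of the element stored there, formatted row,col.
6,7

lane 31: gid=7 (31/4), tid=3 (31%4)
i=0: r=3*2+0+0=6, c=gid=7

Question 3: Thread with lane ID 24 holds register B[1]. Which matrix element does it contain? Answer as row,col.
1,6

lane 24: gid=6 (24/4), tid=0 (24%4)
i=1: r=0*2+1+0=1, c=gid=6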